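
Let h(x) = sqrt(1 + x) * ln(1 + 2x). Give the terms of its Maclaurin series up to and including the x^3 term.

Take the Cauchy product of the two expansions.
h(0) = 0
h′(0) = 2
h′′(0) = -2
h′′′(0) = 17/2
Then c_k = h^(k)(0)/k! gives each Taylor coefficient.

17*x^3/12 - x^2 + 2*x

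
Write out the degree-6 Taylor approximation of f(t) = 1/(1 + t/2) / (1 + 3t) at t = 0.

Multiply the two series term by term and collect like powers.
f(0) = 1
f′(0) = -7/2
f′′(0) = 43/2
f′′′(0) = -777/4
f^(4)(0) = 4665/2
f^(5)(0) = -139965/4
f^(6)(0) = 2519415/4

55987*t^6/64 - 9331*t^5/32 + 1555*t^4/16 - 259*t^3/8 + 43*t^2/4 - 7*t/2 + 1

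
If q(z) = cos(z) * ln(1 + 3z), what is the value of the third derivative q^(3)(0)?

45

Expand each factor separately, then convolve coefficients.
From the series, [z^3] q = 15/2; multiply by 3! = 6 to get 45.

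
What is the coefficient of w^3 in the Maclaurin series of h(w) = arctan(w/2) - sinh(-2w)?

Add the two expansions coefficient-wise.
[w^0] = 0;  [w^1] = 5/2;  [w^2] = 0;  [w^3] = 31/24.

31/24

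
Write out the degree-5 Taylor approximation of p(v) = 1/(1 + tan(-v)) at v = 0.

32*v^5/15 + 5*v^4/3 + 4*v^3/3 + v^2 + v + 1

Let u equal the inner series; expand the outer function in u and truncate.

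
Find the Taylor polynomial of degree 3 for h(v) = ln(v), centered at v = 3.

(v - 3)^3/81 - (v - 3)^2/18 + (v - 3)/3 + ln(3)

[(v - 3)^0] = ln(3);  [(v - 3)^1] = 1/3;  [(v - 3)^2] = -1/18;  [(v - 3)^3] = 1/81.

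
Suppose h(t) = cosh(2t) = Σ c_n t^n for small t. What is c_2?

2

h(0) = 1
h′(0) = 0
h′′(0) = 4
So c_2 = h′′(0)/2! = 2.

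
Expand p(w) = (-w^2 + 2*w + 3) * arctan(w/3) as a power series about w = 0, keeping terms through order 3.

Multiply each power in the prefactor through the base expansion.
[w^0] = 0;  [w^1] = 1;  [w^2] = 2/3;  [w^3] = -10/27.

-10*w^3/27 + 2*w^2/3 + w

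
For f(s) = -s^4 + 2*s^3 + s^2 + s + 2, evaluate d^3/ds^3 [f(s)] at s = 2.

Differentiate repeatedly and evaluate at the center.
The coefficient of (s - 2)^3 in the expansion is -6, so f′′′(2) = 3! * (-6) = -36.

-36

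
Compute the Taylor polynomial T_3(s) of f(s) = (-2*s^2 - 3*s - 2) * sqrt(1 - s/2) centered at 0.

Distribute the polynomial across the series and collect like powers.
f(0) = -2
f′(0) = -5/2
f′′(0) = -19/8
f′′′(0) = 117/32

39*s^3/64 - 19*s^2/16 - 5*s/2 - 2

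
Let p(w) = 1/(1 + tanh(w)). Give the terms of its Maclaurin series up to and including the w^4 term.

w^4/3 - 2*w^3/3 + w^2 - w + 1

Substitute the inner expansion into the outer series and collect powers.
p(0) = 1
p′(0) = -1
p′′(0) = 2
p′′′(0) = -4
p^(4)(0) = 8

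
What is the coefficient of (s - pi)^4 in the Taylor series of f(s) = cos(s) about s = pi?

f(pi) = -1
f′(pi) = 0
f′′(pi) = 1
f′′′(pi) = 0
f^(4)(pi) = -1
So c_4 = f^(4)(pi)/4! = -1/24.

-1/24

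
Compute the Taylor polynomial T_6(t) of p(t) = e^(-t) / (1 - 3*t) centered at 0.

Multiply the numerator's expansion by the denominator's geometric series.
[t^0] = 1;  [t^1] = 2;  [t^2] = 13/2;  [t^3] = 58/3;  [t^4] = 1393/24;  [t^5] = 10447/60;  [t^6] = 376093/720.

376093*t^6/720 + 10447*t^5/60 + 1393*t^4/24 + 58*t^3/3 + 13*t^2/2 + 2*t + 1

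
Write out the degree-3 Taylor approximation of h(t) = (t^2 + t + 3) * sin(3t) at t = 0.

-21*t^3/2 + 3*t^2 + 9*t

Distribute the polynomial across the series and collect like powers.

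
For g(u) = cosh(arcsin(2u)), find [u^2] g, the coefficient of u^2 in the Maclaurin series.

2

Let u equal the inner series; expand the outer function in u and truncate.
[u^0] = 1;  [u^1] = 0;  [u^2] = 2.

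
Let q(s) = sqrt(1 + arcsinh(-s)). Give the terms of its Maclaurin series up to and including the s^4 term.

s^4/384 + s^3/48 - s^2/8 - s/2 + 1

Plug the Maclaurin series of the inner function into that of the outer and collect terms.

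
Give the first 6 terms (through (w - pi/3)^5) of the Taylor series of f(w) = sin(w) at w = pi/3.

Differentiate repeatedly and evaluate at the center.

(w - pi/3)^5/240 + sqrt(3)*(w - pi/3)^4/48 - (w - pi/3)^3/12 - sqrt(3)*(w - pi/3)^2/4 + (w - pi/3)/2 + sqrt(3)/2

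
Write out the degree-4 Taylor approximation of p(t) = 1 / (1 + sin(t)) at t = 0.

Use the geometric series for the reciprocal, then substitute.
[t^0] = 1;  [t^1] = -1;  [t^2] = 1;  [t^3] = -5/6;  [t^4] = 2/3.

2*t^4/3 - 5*t^3/6 + t^2 - t + 1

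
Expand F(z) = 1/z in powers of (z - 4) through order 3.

-(z - 4)^3/256 + (z - 4)^2/64 - (z - 4)/16 + 1/4

Use the known series and substitute for the argument.
F(4) = 1/4
F′(4) = -1/16
F′′(4) = 1/32
F′′′(4) = -3/128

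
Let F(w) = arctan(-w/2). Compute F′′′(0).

Compute the successive derivatives at the expansion point and divide by k!.
From the series, [w^3] F = 1/24; multiply by 3! = 6 to get 1/4.

1/4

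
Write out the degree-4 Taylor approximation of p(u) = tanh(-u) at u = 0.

u^3/3 - u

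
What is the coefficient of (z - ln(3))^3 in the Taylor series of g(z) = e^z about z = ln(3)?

Compute the successive derivatives at the expansion point and divide by k!.
g(ln(3)) = 3
g′(ln(3)) = 3
g′′(ln(3)) = 3
g′′′(ln(3)) = 3

1/2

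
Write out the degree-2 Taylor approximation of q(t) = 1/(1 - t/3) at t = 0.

t^2/9 + t/3 + 1

Apply the Taylor formula c_k = f^(k)(a)/k!.
q(0) = 1
q′(0) = 1/3
q′′(0) = 2/9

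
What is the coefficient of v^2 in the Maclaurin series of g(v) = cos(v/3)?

Use the known series and substitute for the argument.
g(0) = 1
g′(0) = 0
g′′(0) = -1/9
The Taylor polynomial is Σ g^(k)(0)/k! · v^k.

-1/18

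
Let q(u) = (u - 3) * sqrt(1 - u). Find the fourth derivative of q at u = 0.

Distribute the polynomial across the series and collect like powers.
From the series, [u^4] q = 7/128; multiply by 4! = 24 to get 21/16.

21/16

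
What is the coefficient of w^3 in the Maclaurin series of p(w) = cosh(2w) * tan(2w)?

20/3

Expand each factor separately, then convolve coefficients.
So c_3 = p′′′(0)/3! = 20/3.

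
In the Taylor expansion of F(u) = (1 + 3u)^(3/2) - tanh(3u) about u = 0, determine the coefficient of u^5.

Combine the two series term by term.
F(0) = 1
F′(0) = 3/2
F′′(0) = 27/4
F′′′(0) = 351/8
F^(4)(0) = 729/16
F^(5)(0) = -135351/32

-45117/1280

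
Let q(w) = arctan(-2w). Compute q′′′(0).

16

From the series, [w^3] q = 8/3; multiply by 3! = 6 to get 16.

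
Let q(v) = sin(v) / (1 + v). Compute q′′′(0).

5

Write out both Maclaurin series and multiply, keeping only the needed powers.
The coefficient of v^3 in the expansion is 5/6, so q′′′(0) = 3! * (5/6) = 5.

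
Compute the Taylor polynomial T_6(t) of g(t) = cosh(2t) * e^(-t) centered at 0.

Take the Cauchy product of the two expansions.
g(0) = 1
g′(0) = -1
g′′(0) = 5
g′′′(0) = -13
g^(4)(0) = 41
g^(5)(0) = -121
g^(6)(0) = 365

73*t^6/144 - 121*t^5/120 + 41*t^4/24 - 13*t^3/6 + 5*t^2/2 - t + 1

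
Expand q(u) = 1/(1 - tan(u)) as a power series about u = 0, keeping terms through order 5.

32*u^5/15 + 5*u^4/3 + 4*u^3/3 + u^2 + u + 1

Substitute the inner expansion into the outer series and collect powers.
[u^0] = 1;  [u^1] = 1;  [u^2] = 1;  [u^3] = 4/3;  [u^4] = 5/3;  [u^5] = 32/15.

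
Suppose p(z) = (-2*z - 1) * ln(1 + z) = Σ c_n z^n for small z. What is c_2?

Shift and add copies of the series according to the polynomial's terms.
p(0) = 0
p′(0) = -1
p′′(0) = -3

-3/2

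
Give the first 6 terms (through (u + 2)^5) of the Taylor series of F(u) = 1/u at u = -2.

F(-2) = -1/2
F′(-2) = -1/4
F′′(-2) = -1/4
F′′′(-2) = -3/8
F^(4)(-2) = -3/4
F^(5)(-2) = -15/8
Dividing each by k! gives the coefficients c_0, ..., c_5.

-(u + 2)^5/64 - (u + 2)^4/32 - (u + 2)^3/16 - (u + 2)^2/8 - (u + 2)/4 - 1/2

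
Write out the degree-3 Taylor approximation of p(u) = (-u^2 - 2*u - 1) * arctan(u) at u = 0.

Shift and add copies of the series according to the polynomial's terms.

-2*u^3/3 - 2*u^2 - u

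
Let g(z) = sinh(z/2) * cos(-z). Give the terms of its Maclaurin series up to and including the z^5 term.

Take the Cauchy product of the two expansions.
[z^0] = 0;  [z^1] = 1/2;  [z^2] = 0;  [z^3] = -11/48;  [z^4] = 0;  [z^5] = 41/3840.

41*z^5/3840 - 11*z^3/48 + z/2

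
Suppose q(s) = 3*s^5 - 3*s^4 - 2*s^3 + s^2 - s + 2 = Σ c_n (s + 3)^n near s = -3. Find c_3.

304

q(-3) = -904
q′(-3) = 1478
q′′(-3) = -1906
q′′′(-3) = 1824
So c_3 = q′′′(-3)/3! = 304.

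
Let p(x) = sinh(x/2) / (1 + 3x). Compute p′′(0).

Write out both Maclaurin series and multiply, keeping only the needed powers.
From the series, [x^2] p = -3/2; multiply by 2! = 2 to get -3.

-3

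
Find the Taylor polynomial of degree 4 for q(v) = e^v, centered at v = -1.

(v + 1)^4*e^(-1)/24 + (v + 1)^3*e^(-1)/6 + (v + 1)^2*e^(-1)/2 + (v + 1)*e^(-1) + e^(-1)

[(v + 1)^0] = e^(-1);  [(v + 1)^1] = e^(-1);  [(v + 1)^2] = e^(-1)/2;  [(v + 1)^3] = e^(-1)/6;  [(v + 1)^4] = e^(-1)/24.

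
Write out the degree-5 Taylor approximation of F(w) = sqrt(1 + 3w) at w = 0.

F(0) = 1
F′(0) = 3/2
F′′(0) = -9/4
F′′′(0) = 81/8
F^(4)(0) = -1215/16
F^(5)(0) = 25515/32
Then c_k = F^(k)(0)/k! gives each Taylor coefficient.

1701*w^5/256 - 405*w^4/128 + 27*w^3/16 - 9*w^2/8 + 3*w/2 + 1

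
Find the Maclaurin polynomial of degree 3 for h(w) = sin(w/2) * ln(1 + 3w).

Take the Cauchy product of the two expansions.
h(0) = 0
h′(0) = 0
h′′(0) = 3
h′′′(0) = -27/2

-9*w^3/4 + 3*w^2/2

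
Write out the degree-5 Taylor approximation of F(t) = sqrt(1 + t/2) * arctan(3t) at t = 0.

500469*t^5/10240 - 285*t^4/128 - 291*t^3/32 + 3*t^2/4 + 3*t

Expand each factor separately, then convolve coefficients.
F(0) = 0
F′(0) = 3
F′′(0) = 3/2
F′′′(0) = -873/16
F^(4)(0) = -855/16
F^(5)(0) = 1501407/256
The Taylor polynomial is Σ F^(k)(0)/k! · t^k.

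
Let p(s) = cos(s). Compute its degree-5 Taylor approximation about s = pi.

Use the known series and substitute for the argument.
[(s - pi)^0] = -1;  [(s - pi)^1] = 0;  [(s - pi)^2] = 1/2;  [(s - pi)^3] = 0;  [(s - pi)^4] = -1/24;  [(s - pi)^5] = 0.

-(s - pi)^4/24 + (s - pi)^2/2 - 1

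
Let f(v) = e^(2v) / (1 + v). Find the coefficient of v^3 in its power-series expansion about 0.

Multiply the two series term by term and collect like powers.
f(0) = 1
f′(0) = 1
f′′(0) = 2
f′′′(0) = 2
The Taylor polynomial is Σ f^(k)(0)/k! · v^k.

1/3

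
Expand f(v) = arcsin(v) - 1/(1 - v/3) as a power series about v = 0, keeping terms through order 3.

Expand each term separately and add.
f(0) = -1
f′(0) = 2/3
f′′(0) = -2/9
f′′′(0) = 7/9

7*v^3/54 - v^2/9 + 2*v/3 - 1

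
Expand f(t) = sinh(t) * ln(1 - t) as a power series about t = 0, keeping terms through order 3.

-t^3/2 - t^2

Multiply the two series term by term and collect like powers.
f(0) = 0
f′(0) = 0
f′′(0) = -2
f′′′(0) = -3
Dividing each by k! gives the coefficients c_0, ..., c_3.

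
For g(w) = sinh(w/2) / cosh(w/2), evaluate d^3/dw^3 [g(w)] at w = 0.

Divide the numerator series by the denominator series (power-series long division).
The coefficient of w^3 in the expansion is -1/24, so g′′′(0) = 3! * (-1/24) = -1/4.

-1/4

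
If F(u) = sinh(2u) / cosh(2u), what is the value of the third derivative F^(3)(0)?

-16

Divide the numerator series by the denominator series (power-series long division).
The coefficient of u^3 in the expansion is -8/3, so F′′′(0) = 3! * (-8/3) = -16.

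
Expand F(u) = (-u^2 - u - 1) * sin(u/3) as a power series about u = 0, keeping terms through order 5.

179*u^5/29160 + u^4/162 - 53*u^3/162 - u^2/3 - u/3

Multiply each power in the prefactor through the base expansion.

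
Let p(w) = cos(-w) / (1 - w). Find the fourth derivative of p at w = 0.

13

Expand 1/(denominator) as a geometric series and multiply by the numerator's series.
The coefficient of w^4 in the expansion is 13/24, so p^(4)(0) = 4! * (13/24) = 13.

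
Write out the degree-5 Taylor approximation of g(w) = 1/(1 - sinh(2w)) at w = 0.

724*w^5/15 + 64*w^4/3 + 28*w^3/3 + 4*w^2 + 2*w + 1

Substitute the inner expansion into the outer series and collect powers.
[w^0] = 1;  [w^1] = 2;  [w^2] = 4;  [w^3] = 28/3;  [w^4] = 64/3;  [w^5] = 724/15.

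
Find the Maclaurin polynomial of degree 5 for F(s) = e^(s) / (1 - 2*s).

Expand 1/(denominator) as a geometric series and multiply by the numerator's series.
F(0) = 1
F′(0) = 3
F′′(0) = 13
F′′′(0) = 79
F^(4)(0) = 633
F^(5)(0) = 6331

6331*s^5/120 + 211*s^4/8 + 79*s^3/6 + 13*s^2/2 + 3*s + 1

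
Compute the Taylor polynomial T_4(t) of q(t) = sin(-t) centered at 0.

t^3/6 - t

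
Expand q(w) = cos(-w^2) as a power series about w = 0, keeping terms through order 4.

q(0) = 1
q′(0) = 0
q′′(0) = 0
q′′′(0) = 0
q^(4)(0) = -12
The Taylor polynomial is Σ q^(k)(0)/k! · w^k.

1 - w^4/2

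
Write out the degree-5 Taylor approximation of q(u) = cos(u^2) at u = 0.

q(0) = 1
q′(0) = 0
q′′(0) = 0
q′′′(0) = 0
q^(4)(0) = -12
q^(5)(0) = 0

1 - u^4/2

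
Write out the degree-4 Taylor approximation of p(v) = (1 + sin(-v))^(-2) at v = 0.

4*v^4 + 11*v^3/3 + 3*v^2 + 2*v + 1

Let u equal the inner series; expand the outer function in u and truncate.
[v^0] = 1;  [v^1] = 2;  [v^2] = 3;  [v^3] = 11/3;  [v^4] = 4.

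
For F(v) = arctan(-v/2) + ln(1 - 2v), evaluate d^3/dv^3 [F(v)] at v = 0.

-63/4

Combine the two series term by term.
From the series, [v^3] F = -21/8; multiply by 3! = 6 to get -63/4.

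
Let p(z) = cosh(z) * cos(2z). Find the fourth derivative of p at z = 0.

Multiply the two series term by term and collect like powers.
The coefficient of z^4 in the expansion is -7/24, so p^(4)(0) = 4! * (-7/24) = -7.

-7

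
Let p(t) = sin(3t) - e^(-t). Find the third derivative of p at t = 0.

-26

Combine the two series term by term.
The coefficient of t^3 in the expansion is -13/3, so p′′′(0) = 3! * (-13/3) = -26.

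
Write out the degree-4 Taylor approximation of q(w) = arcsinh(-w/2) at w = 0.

Differentiate repeatedly and evaluate at the center.

w^3/48 - w/2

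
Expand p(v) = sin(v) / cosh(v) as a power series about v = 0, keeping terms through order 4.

Divide the numerator series by the denominator series (power-series long division).
p(0) = 0
p′(0) = 1
p′′(0) = 0
p′′′(0) = -4
p^(4)(0) = 0

-2*v^3/3 + v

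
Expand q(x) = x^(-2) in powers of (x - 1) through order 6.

7*(x - 1)^6 - 6*(x - 1)^5 + 5*(x - 1)^4 - 4*(x - 1)^3 + 3*(x - 1)^2 - 2*(x - 1) + 1

Use the known series and substitute for the argument.
[(x - 1)^0] = 1;  [(x - 1)^1] = -2;  [(x - 1)^2] = 3;  [(x - 1)^3] = -4;  [(x - 1)^4] = 5;  [(x - 1)^5] = -6;  [(x - 1)^6] = 7.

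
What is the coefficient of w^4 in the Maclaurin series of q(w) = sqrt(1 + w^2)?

[w^0] = 1;  [w^1] = 0;  [w^2] = 1/2;  [w^3] = 0;  [w^4] = -1/8.

-1/8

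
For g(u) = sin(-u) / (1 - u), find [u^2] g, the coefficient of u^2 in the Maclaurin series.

-1

Take the Cauchy product of the two expansions.
g(0) = 0
g′(0) = -1
g′′(0) = -2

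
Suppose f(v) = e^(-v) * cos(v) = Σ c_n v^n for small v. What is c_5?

Multiply the two series term by term and collect like powers.
f(0) = 1
f′(0) = -1
f′′(0) = 0
f′′′(0) = 2
f^(4)(0) = -4
f^(5)(0) = 4

1/30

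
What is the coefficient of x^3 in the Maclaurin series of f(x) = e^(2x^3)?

f(0) = 1
f′(0) = 0
f′′(0) = 0
f′′′(0) = 12

2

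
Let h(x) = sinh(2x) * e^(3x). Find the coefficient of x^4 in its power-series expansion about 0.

Expand each factor separately, then convolve coefficients.
[x^0] = 0;  [x^1] = 2;  [x^2] = 6;  [x^3] = 31/3;  [x^4] = 13.

13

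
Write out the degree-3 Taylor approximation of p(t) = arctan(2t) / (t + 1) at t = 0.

Use 1/(1 - r) = Σ r^k on the denominator, then take the Cauchy product.
p(0) = 0
p′(0) = 2
p′′(0) = -4
p′′′(0) = -4

-2*t^3/3 - 2*t^2 + 2*t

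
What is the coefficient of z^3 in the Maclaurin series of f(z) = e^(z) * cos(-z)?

-1/3

Write out both Maclaurin series and multiply, keeping only the needed powers.
f(0) = 1
f′(0) = 1
f′′(0) = 0
f′′′(0) = -2
So c_3 = f′′′(0)/3! = -1/3.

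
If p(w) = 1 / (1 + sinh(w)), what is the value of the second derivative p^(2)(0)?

Expand as Σ (-1)^k u^k with u equal to the inner function's series.
The coefficient of w^2 in the expansion is 1, so p′′(0) = 2! * (1) = 2.

2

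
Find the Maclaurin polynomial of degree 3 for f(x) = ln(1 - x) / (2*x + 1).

-10*x^3/3 + 3*x^2/2 - x

Multiply the numerator's expansion by the denominator's geometric series.
[x^0] = 0;  [x^1] = -1;  [x^2] = 3/2;  [x^3] = -10/3.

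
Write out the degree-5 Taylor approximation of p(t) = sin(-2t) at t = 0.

Compute the successive derivatives at the expansion point and divide by k!.

-4*t^5/15 + 4*t^3/3 - 2*t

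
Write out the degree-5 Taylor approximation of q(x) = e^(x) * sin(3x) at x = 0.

Expand each factor separately, then convolve coefficients.

-x^5/10 - 4*x^4 - 3*x^3 + 3*x^2 + 3*x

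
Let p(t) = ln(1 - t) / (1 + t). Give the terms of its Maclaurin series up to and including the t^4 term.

Write out both Maclaurin series and multiply, keeping only the needed powers.
[t^0] = 0;  [t^1] = -1;  [t^2] = 1/2;  [t^3] = -5/6;  [t^4] = 7/12.

7*t^4/12 - 5*t^3/6 + t^2/2 - t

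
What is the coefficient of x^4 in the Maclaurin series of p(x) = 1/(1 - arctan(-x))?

Let u equal the inner series; expand the outer function in u and truncate.
p(0) = 1
p′(0) = -1
p′′(0) = 2
p′′′(0) = -4
p^(4)(0) = 8
So c_4 = p^(4)(0)/4! = 1/3.

1/3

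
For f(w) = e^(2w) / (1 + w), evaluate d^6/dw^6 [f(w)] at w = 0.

112

Expand each factor separately, then convolve coefficients.
The coefficient of w^6 in the expansion is 7/45, so f^(6)(0) = 6! * (7/45) = 112.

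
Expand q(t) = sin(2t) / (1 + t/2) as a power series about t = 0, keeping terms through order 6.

-7*t^6/240 + 7*t^5/120 + 5*t^4/12 - 5*t^3/6 - t^2 + 2*t

Take the Cauchy product of the two expansions.
q(0) = 0
q′(0) = 2
q′′(0) = -2
q′′′(0) = -5
q^(4)(0) = 10
q^(5)(0) = 7
q^(6)(0) = -21
The Taylor polynomial is Σ q^(k)(0)/k! · t^k.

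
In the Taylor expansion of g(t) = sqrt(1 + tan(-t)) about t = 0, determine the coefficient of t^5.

Substitute the inner expansion into the outer series and collect powers.
So c_5 = g^(5)(0)/5! = -601/3840.

-601/3840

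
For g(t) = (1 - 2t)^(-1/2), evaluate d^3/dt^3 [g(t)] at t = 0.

From the series, [t^3] g = 5/2; multiply by 3! = 6 to get 15.

15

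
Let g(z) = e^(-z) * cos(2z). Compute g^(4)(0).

-7

Multiply the two series term by term and collect like powers.
From the series, [z^4] g = -7/24; multiply by 4! = 24 to get -7.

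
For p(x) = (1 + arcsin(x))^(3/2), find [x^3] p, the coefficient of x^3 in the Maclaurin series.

3/16

Substitute the inner expansion into the outer series and collect powers.
[x^0] = 1;  [x^1] = 3/2;  [x^2] = 3/8;  [x^3] = 3/16.
So c_3 = p′′′(0)/3! = 3/16.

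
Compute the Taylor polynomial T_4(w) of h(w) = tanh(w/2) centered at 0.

h(0) = 0
h′(0) = 1/2
h′′(0) = 0
h′′′(0) = -1/4
h^(4)(0) = 0

-w^3/24 + w/2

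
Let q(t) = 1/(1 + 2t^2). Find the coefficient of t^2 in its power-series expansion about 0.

Use the known series and substitute for the argument.

-2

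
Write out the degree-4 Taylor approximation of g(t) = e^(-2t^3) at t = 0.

1 - 2*t^3

Use the known series and substitute for the argument.
g(0) = 1
g′(0) = 0
g′′(0) = 0
g′′′(0) = -12
g^(4)(0) = 0
Then c_k = g^(k)(0)/k! gives each Taylor coefficient.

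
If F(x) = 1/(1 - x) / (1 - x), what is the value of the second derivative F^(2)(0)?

6

Expand each factor separately, then convolve coefficients.
The coefficient of x^2 in the expansion is 3, so F′′(0) = 2! * (3) = 6.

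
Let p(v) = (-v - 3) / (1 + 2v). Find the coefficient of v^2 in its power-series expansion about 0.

-10

Multiply each power in the prefactor through the base expansion.
p(0) = -3
p′(0) = 5
p′′(0) = -20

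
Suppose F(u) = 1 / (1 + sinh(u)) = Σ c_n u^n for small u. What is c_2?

1

Write 1/(1+u) = 1 - u + u^2 - u^3 + ... and substitute the series for u.
F(0) = 1
F′(0) = -1
F′′(0) = 2
Dividing each by k! gives the coefficients c_0, ..., c_2.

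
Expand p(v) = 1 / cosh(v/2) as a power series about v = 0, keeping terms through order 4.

Write the quotient as an unknown series and match coefficients against numerator = denominator · series.
p(0) = 1
p′(0) = 0
p′′(0) = -1/4
p′′′(0) = 0
p^(4)(0) = 5/16
The Taylor polynomial is Σ p^(k)(0)/k! · v^k.

5*v^4/384 - v^2/8 + 1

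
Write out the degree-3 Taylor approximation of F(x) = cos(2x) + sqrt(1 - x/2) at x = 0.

Add the two expansions coefficient-wise.

-x^3/128 - 65*x^2/32 - x/4 + 2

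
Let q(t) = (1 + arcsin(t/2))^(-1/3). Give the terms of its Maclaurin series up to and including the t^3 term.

Let u equal the inner series; expand the outer function in u and truncate.

-37*t^3/1296 + t^2/18 - t/6 + 1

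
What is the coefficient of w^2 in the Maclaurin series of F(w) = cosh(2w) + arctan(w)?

Add the two expansions coefficient-wise.

2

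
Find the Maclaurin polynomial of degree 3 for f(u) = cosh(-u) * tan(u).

5*u^3/6 + u

Multiply the two series term by term and collect like powers.
f(0) = 0
f′(0) = 1
f′′(0) = 0
f′′′(0) = 5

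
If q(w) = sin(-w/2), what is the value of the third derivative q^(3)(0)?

The coefficient of w^3 in the expansion is 1/48, so q′′′(0) = 3! * (1/48) = 1/8.

1/8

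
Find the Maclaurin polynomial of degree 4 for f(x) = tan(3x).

9*x^3 + 3*x

Apply the Taylor formula c_k = f^(k)(a)/k!.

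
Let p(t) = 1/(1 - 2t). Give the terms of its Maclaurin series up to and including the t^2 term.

p(0) = 1
p′(0) = 2
p′′(0) = 8
Dividing each by k! gives the coefficients c_0, ..., c_2.

4*t^2 + 2*t + 1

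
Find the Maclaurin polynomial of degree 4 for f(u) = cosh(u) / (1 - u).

37*u^4/24 + 3*u^3/2 + 3*u^2/2 + u + 1

Multiply the two series term by term and collect like powers.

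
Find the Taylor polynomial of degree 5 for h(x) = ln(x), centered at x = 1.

(x - 1)^5/5 - (x - 1)^4/4 + (x - 1)^3/3 - (x - 1)^2/2 + (x - 1)

Differentiate repeatedly and evaluate at the center.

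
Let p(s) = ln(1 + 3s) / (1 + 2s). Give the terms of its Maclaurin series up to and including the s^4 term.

Take the Cauchy product of the two expansions.
[s^0] = 0;  [s^1] = 3;  [s^2] = -21/2;  [s^3] = 30;  [s^4] = -321/4.

-321*s^4/4 + 30*s^3 - 21*s^2/2 + 3*s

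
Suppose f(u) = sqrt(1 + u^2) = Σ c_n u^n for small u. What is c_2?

1/2

f(0) = 1
f′(0) = 0
f′′(0) = 1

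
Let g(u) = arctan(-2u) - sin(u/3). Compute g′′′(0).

Add the two expansions coefficient-wise.
The coefficient of u^3 in the expansion is 433/162, so g′′′(0) = 3! * (433/162) = 433/27.

433/27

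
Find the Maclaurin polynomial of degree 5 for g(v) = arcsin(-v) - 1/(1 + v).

Combine the two series term by term.
g(0) = -1
g′(0) = 0
g′′(0) = -2
g′′′(0) = 5
g^(4)(0) = -24
g^(5)(0) = 111

37*v^5/40 - v^4 + 5*v^3/6 - v^2 - 1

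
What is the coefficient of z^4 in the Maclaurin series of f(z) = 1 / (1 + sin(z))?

2/3

Use the geometric series for the reciprocal, then substitute.
f(0) = 1
f′(0) = -1
f′′(0) = 2
f′′′(0) = -5
f^(4)(0) = 16
So c_4 = f^(4)(0)/4! = 2/3.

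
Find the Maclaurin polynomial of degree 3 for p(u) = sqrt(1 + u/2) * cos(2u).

Expand each factor separately, then convolve coefficients.

-63*u^3/128 - 65*u^2/32 + u/4 + 1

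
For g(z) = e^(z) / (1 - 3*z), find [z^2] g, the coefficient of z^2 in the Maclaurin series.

Expand 1/(denominator) as a geometric series and multiply by the numerator's series.

25/2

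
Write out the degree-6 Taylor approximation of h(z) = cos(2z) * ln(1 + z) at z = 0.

z^5/5 + 3*z^4/4 - 5*z^3/3 - z^2/2 + z

Expand each factor separately, then convolve coefficients.
h(0) = 0
h′(0) = 1
h′′(0) = -1
h′′′(0) = -10
h^(4)(0) = 18
h^(5)(0) = 24
h^(6)(0) = 0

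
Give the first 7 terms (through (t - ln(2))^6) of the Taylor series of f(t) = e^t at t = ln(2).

(t - ln(2))^6/360 + (t - ln(2))^5/60 + (t - ln(2))^4/12 + (t - ln(2))^3/3 + (t - ln(2))^2 + 2*(t - ln(2)) + 2

[(t - ln(2))^0] = 2;  [(t - ln(2))^1] = 2;  [(t - ln(2))^2] = 1;  [(t - ln(2))^3] = 1/3;  [(t - ln(2))^4] = 1/12;  [(t - ln(2))^5] = 1/60;  [(t - ln(2))^6] = 1/360.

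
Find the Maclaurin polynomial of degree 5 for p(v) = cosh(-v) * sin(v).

Multiply the two series term by term and collect like powers.
p(0) = 0
p′(0) = 1
p′′(0) = 0
p′′′(0) = 2
p^(4)(0) = 0
p^(5)(0) = -4
Dividing each by k! gives the coefficients c_0, ..., c_5.

-v^5/30 + v^3/3 + v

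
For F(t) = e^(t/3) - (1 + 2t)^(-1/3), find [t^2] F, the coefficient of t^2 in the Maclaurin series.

-5/6

Add the two expansions coefficient-wise.
F(0) = 0
F′(0) = 1
F′′(0) = -5/3
So c_2 = F′′(0)/2! = -5/6.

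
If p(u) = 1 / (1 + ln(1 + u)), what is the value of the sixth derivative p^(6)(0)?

6578

Expand as Σ (-1)^k u^k with u equal to the inner function's series.
From the series, [u^6] p = 3289/360; multiply by 6! = 720 to get 6578.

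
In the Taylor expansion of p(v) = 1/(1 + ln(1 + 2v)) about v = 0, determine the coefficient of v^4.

176/3

Substitute the inner expansion into the outer series and collect powers.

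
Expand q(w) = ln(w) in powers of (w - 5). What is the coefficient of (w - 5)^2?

-1/50

q(5) = ln(5)
q′(5) = 1/5
q′′(5) = -1/25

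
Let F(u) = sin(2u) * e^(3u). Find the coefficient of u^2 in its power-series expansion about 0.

6

Take the Cauchy product of the two expansions.
So c_2 = F′′(0)/2! = 6.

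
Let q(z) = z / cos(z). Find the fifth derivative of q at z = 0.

25

Write the quotient as an unknown series and match coefficients against numerator = denominator · series.
From the series, [z^5] q = 5/24; multiply by 5! = 120 to get 25.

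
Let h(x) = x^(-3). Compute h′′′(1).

-60

The coefficient of (x - 1)^3 in the expansion is -10, so h′′′(1) = 3! * (-10) = -60.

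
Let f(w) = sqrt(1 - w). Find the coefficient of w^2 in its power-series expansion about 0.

[w^0] = 1;  [w^1] = -1/2;  [w^2] = -1/8.
So c_2 = f′′(0)/2! = -1/8.

-1/8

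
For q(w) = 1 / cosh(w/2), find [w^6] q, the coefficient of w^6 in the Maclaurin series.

-61/46080

Write the quotient as an unknown series and match coefficients against numerator = denominator · series.
q(0) = 1
q′(0) = 0
q′′(0) = -1/4
q′′′(0) = 0
q^(4)(0) = 5/16
q^(5)(0) = 0
q^(6)(0) = -61/64
So c_6 = q^(6)(0)/6! = -61/46080.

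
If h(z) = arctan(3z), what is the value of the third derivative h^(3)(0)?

-54

The coefficient of z^3 in the expansion is -9, so h′′′(0) = 3! * (-9) = -54.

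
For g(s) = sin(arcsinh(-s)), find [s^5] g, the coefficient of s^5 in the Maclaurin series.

-1/6

Let u equal the inner series; expand the outer function in u and truncate.
g(0) = 0
g′(0) = -1
g′′(0) = 0
g′′′(0) = 2
g^(4)(0) = 0
g^(5)(0) = -20
The Taylor polynomial is Σ g^(k)(0)/k! · s^k.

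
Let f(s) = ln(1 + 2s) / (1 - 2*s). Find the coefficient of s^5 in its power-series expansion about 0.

376/15

Use 1/(1 - r) = Σ r^k on the denominator, then take the Cauchy product.
[s^0] = 0;  [s^1] = 2;  [s^2] = 2;  [s^3] = 20/3;  [s^4] = 28/3;  [s^5] = 376/15.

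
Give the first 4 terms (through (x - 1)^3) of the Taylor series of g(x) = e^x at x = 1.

e*(x - 1)^3/6 + e*(x - 1)^2/2 + e*(x - 1) + e

Compute the successive derivatives at the expansion point and divide by k!.
g(1) = e
g′(1) = e
g′′(1) = e
g′′′(1) = e
The Taylor polynomial is Σ g^(k)(1)/k! · (x - 1)^k.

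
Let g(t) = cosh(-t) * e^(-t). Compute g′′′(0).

-4

Write out both Maclaurin series and multiply, keeping only the needed powers.
From the series, [t^3] g = -2/3; multiply by 3! = 6 to get -4.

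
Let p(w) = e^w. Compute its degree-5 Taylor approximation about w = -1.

Use the known series and substitute for the argument.

(w + 1)^5*e^(-1)/120 + (w + 1)^4*e^(-1)/24 + (w + 1)^3*e^(-1)/6 + (w + 1)^2*e^(-1)/2 + (w + 1)*e^(-1) + e^(-1)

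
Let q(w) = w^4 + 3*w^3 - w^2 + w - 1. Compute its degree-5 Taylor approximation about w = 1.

(w - 1)^4 + 7*(w - 1)^3 + 14*(w - 1)^2 + 12*(w - 1) + 3

q(1) = 3
q′(1) = 12
q′′(1) = 28
q′′′(1) = 42
q^(4)(1) = 24
q^(5)(1) = 0
Dividing each by k! gives the coefficients c_0, ..., c_5.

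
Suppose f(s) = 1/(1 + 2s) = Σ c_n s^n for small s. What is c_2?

4

f(0) = 1
f′(0) = -2
f′′(0) = 8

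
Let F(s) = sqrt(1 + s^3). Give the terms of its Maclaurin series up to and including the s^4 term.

Compute the successive derivatives at the expansion point and divide by k!.
F(0) = 1
F′(0) = 0
F′′(0) = 0
F′′′(0) = 3
F^(4)(0) = 0
Dividing each by k! gives the coefficients c_0, ..., c_4.

s^3/2 + 1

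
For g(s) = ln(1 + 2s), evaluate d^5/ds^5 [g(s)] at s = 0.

Compute the successive derivatives at the expansion point and divide by k!.
The coefficient of s^5 in the expansion is 32/5, so g^(5)(0) = 5! * (32/5) = 768.

768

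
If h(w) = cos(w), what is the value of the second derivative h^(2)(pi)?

1

Compute the successive derivatives at the expansion point and divide by k!.
From the series, [(w - pi)^2] h = 1/2; multiply by 2! = 2 to get 1.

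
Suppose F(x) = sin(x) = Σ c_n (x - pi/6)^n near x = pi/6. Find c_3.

F(pi/6) = 1/2
F′(pi/6) = sqrt(3)/2
F′′(pi/6) = -1/2
F′′′(pi/6) = -sqrt(3)/2

-sqrt(3)/12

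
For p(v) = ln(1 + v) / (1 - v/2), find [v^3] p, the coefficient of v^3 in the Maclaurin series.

Take the Cauchy product of the two expansions.
p(0) = 0
p′(0) = 1
p′′(0) = 0
p′′′(0) = 2
Then c_k = p^(k)(0)/k! gives each Taylor coefficient.

1/3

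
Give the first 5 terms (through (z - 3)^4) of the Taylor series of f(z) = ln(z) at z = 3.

-(z - 3)^4/324 + (z - 3)^3/81 - (z - 3)^2/18 + (z - 3)/3 + ln(3)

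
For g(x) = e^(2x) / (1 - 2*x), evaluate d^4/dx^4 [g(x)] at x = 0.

1040

Expand 1/(denominator) as a geometric series and multiply by the numerator's series.
The coefficient of x^4 in the expansion is 130/3, so g^(4)(0) = 4! * (130/3) = 1040.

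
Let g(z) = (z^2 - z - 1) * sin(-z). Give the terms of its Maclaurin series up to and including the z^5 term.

Multiply each power in the prefactor through the base expansion.

7*z^5/40 - z^4/6 - 7*z^3/6 + z^2 + z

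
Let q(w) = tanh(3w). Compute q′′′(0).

-54

Differentiate repeatedly and evaluate at the center.
From the series, [w^3] q = -9; multiply by 3! = 6 to get -54.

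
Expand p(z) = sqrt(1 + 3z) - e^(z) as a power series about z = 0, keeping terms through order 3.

Add the two expansions coefficient-wise.
p(0) = 0
p′(0) = 1/2
p′′(0) = -13/4
p′′′(0) = 73/8

73*z^3/48 - 13*z^2/8 + z/2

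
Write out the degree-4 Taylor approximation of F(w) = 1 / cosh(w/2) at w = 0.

Write the quotient as an unknown series and match coefficients against numerator = denominator · series.

5*w^4/384 - w^2/8 + 1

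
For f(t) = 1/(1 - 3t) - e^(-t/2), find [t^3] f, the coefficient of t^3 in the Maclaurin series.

Expand each term separately and add.
[t^0] = 0;  [t^1] = 7/2;  [t^2] = 71/8;  [t^3] = 1297/48.

1297/48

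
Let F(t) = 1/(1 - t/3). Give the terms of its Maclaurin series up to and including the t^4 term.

t^4/81 + t^3/27 + t^2/9 + t/3 + 1

F(0) = 1
F′(0) = 1/3
F′′(0) = 2/9
F′′′(0) = 2/9
F^(4)(0) = 8/27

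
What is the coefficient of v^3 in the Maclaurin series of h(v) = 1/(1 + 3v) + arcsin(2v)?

Expand each term separately and add.
h(0) = 1
h′(0) = -1
h′′(0) = 18
h′′′(0) = -154
So c_3 = h′′′(0)/3! = -77/3.

-77/3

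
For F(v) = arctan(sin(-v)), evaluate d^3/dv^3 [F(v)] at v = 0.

Let u equal the inner series; expand the outer function in u and truncate.
From the series, [v^3] F = 1/2; multiply by 3! = 6 to get 3.

3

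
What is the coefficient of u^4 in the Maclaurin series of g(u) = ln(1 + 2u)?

Use the known series and substitute for the argument.
g(0) = 0
g′(0) = 2
g′′(0) = -4
g′′′(0) = 16
g^(4)(0) = -96
So c_4 = g^(4)(0)/4! = -4.

-4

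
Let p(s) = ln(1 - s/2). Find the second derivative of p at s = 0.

-1/4

From the series, [s^2] p = -1/8; multiply by 2! = 2 to get -1/4.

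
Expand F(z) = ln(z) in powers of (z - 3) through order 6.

F(3) = ln(3)
F′(3) = 1/3
F′′(3) = -1/9
F′′′(3) = 2/27
F^(4)(3) = -2/27
F^(5)(3) = 8/81
F^(6)(3) = -40/243
Then c_k = F^(k)(3)/k! gives each Taylor coefficient.

-(z - 3)^6/4374 + (z - 3)^5/1215 - (z - 3)^4/324 + (z - 3)^3/81 - (z - 3)^2/18 + (z - 3)/3 + ln(3)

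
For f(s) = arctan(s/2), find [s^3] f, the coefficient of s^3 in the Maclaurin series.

f(0) = 0
f′(0) = 1/2
f′′(0) = 0
f′′′(0) = -1/4
So c_3 = f′′′(0)/3! = -1/24.

-1/24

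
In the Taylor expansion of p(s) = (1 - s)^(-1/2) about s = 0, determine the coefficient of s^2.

Apply the Taylor formula c_k = f^(k)(a)/k!.

3/8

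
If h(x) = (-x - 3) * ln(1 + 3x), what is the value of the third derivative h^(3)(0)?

Distribute the polynomial across the series and collect like powers.
From the series, [x^3] h = -45/2; multiply by 3! = 6 to get -135.

-135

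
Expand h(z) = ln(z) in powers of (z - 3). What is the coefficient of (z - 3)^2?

h(3) = ln(3)
h′(3) = 1/3
h′′(3) = -1/9
The Taylor polynomial is Σ h^(k)(3)/k! · (z - 3)^k.

-1/18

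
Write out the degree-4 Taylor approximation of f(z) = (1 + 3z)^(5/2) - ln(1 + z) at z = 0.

Add the two expansions coefficient-wise.
[z^0] = 1;  [z^1] = 13/2;  [z^2] = 139/8;  [z^3] = 389/48;  [z^4] = -373/128.

-373*z^4/128 + 389*z^3/48 + 139*z^2/8 + 13*z/2 + 1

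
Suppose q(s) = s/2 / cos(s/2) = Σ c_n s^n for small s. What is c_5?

Divide the numerator series by the denominator series (power-series long division).
[s^0] = 0;  [s^1] = 1/2;  [s^2] = 0;  [s^3] = 1/16;  [s^4] = 0;  [s^5] = 5/768.

5/768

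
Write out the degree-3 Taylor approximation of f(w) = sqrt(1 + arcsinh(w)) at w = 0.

Substitute the inner expansion into the outer series and collect powers.
f(0) = 1
f′(0) = 1/2
f′′(0) = -1/4
f′′′(0) = -1/8

-w^3/48 - w^2/8 + w/2 + 1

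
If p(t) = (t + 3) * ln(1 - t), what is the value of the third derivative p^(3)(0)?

-9

Distribute the polynomial across the series and collect like powers.
The coefficient of t^3 in the expansion is -3/2, so p′′′(0) = 3! * (-3/2) = -9.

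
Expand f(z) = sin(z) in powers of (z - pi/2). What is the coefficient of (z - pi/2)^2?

-1/2

[(z - pi/2)^0] = 1;  [(z - pi/2)^1] = 0;  [(z - pi/2)^2] = -1/2.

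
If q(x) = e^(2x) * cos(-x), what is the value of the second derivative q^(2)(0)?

3

Multiply the two series term by term and collect like powers.
From the series, [x^2] q = 3/2; multiply by 2! = 2 to get 3.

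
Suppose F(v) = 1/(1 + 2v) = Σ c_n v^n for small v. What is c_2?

4

F(0) = 1
F′(0) = -2
F′′(0) = 8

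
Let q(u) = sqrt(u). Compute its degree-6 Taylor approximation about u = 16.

-21*(u - 16)^6/4294967296 + 7*(u - 16)^5/67108864 - 5*(u - 16)^4/2097152 + (u - 16)^3/16384 - (u - 16)^2/512 + (u - 16)/8 + 4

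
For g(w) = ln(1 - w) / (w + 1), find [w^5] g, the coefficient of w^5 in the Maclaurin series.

Multiply the numerator's expansion by the denominator's geometric series.
g(0) = 0
g′(0) = -1
g′′(0) = 1
g′′′(0) = -5
g^(4)(0) = 14
g^(5)(0) = -94
So c_5 = g^(5)(0)/5! = -47/60.

-47/60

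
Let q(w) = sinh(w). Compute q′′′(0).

1

The coefficient of w^3 in the expansion is 1/6, so q′′′(0) = 3! * (1/6) = 1.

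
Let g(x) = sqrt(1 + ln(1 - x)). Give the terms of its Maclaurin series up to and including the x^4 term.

-143*x^4/384 - 17*x^3/48 - 3*x^2/8 - x/2 + 1

Let u equal the inner series; expand the outer function in u and truncate.
g(0) = 1
g′(0) = -1/2
g′′(0) = -3/4
g′′′(0) = -17/8
g^(4)(0) = -143/16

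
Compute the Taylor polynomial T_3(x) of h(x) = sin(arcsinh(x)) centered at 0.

Let u equal the inner series; expand the outer function in u and truncate.
h(0) = 0
h′(0) = 1
h′′(0) = 0
h′′′(0) = -2

-x^3/3 + x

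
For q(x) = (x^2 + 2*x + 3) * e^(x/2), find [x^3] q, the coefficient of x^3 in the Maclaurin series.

Distribute the polynomial across the series and collect like powers.
[x^0] = 3;  [x^1] = 7/2;  [x^2] = 19/8;  [x^3] = 13/16.
So c_3 = q′′′(0)/3! = 13/16.

13/16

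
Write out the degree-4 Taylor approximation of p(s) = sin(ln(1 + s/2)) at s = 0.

s^3/48 - s^2/8 + s/2

Let u equal the inner series; expand the outer function in u and truncate.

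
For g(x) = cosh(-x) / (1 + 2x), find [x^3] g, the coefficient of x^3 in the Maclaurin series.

-9

Multiply the two series term by term and collect like powers.
g(0) = 1
g′(0) = -2
g′′(0) = 9
g′′′(0) = -54
So c_3 = g′′′(0)/3! = -9.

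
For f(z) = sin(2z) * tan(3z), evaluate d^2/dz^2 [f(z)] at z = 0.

Take the Cauchy product of the two expansions.
The coefficient of z^2 in the expansion is 6, so f′′(0) = 2! * (6) = 12.

12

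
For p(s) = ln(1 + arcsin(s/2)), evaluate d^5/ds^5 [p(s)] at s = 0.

Plug the Maclaurin series of the inner function into that of the outer and collect terms.
The coefficient of s^5 in the expansion is 53/3840, so p^(5)(0) = 5! * (53/3840) = 53/32.

53/32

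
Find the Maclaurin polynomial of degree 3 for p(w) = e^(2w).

4*w^3/3 + 2*w^2 + 2*w + 1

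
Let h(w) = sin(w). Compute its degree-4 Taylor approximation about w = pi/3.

sqrt(3)*(w - pi/3)^4/48 - (w - pi/3)^3/12 - sqrt(3)*(w - pi/3)^2/4 + (w - pi/3)/2 + sqrt(3)/2

Use the known series and substitute for the argument.
h(pi/3) = sqrt(3)/2
h′(pi/3) = 1/2
h′′(pi/3) = -sqrt(3)/2
h′′′(pi/3) = -1/2
h^(4)(pi/3) = sqrt(3)/2
Then c_k = h^(k)(pi/3)/k! gives each Taylor coefficient.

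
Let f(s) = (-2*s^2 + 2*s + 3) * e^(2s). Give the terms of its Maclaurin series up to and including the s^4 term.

2*s^4/3 + 4*s^3 + 8*s^2 + 8*s + 3

Shift and add copies of the series according to the polynomial's terms.
f(0) = 3
f′(0) = 8
f′′(0) = 16
f′′′(0) = 24
f^(4)(0) = 16
Then c_k = f^(k)(0)/k! gives each Taylor coefficient.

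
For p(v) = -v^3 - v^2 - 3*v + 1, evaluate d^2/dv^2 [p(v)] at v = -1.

From the series, [(v + 1)^2] p = 2; multiply by 2! = 2 to get 4.

4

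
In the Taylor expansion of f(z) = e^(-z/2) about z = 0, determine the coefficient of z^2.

1/8

c_2 = f′′(0)/2! = 1/8.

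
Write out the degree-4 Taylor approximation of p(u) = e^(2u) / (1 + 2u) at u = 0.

6*u^4 - 8*u^3/3 + 2*u^2 + 1

Write out both Maclaurin series and multiply, keeping only the needed powers.
p(0) = 1
p′(0) = 0
p′′(0) = 4
p′′′(0) = -16
p^(4)(0) = 144
Dividing each by k! gives the coefficients c_0, ..., c_4.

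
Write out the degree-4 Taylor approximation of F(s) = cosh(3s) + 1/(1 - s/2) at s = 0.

Expand each term separately and add.
F(0) = 2
F′(0) = 1/2
F′′(0) = 19/2
F′′′(0) = 3/4
F^(4)(0) = 165/2
Dividing each by k! gives the coefficients c_0, ..., c_4.

55*s^4/16 + s^3/8 + 19*s^2/4 + s/2 + 2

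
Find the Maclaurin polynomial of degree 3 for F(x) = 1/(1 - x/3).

Differentiate repeatedly and evaluate at the center.
F(0) = 1
F′(0) = 1/3
F′′(0) = 2/9
F′′′(0) = 2/9
Then c_k = F^(k)(0)/k! gives each Taylor coefficient.

x^3/27 + x^2/9 + x/3 + 1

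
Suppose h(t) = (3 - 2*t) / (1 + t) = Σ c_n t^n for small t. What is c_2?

Multiply each power in the prefactor through the base expansion.
[t^0] = 3;  [t^1] = -5;  [t^2] = 5.

5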